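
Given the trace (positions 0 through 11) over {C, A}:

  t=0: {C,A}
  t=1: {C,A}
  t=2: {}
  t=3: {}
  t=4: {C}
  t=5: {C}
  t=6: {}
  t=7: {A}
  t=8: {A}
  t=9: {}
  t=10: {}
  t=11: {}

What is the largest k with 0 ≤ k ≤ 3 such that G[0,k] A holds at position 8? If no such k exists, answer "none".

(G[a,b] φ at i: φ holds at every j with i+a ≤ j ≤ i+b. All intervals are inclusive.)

A must hold from j=8 onward; find where it first fails.
  j=8: holds
  j=9: fails
Holds on [8,8], so largest k = 0.

0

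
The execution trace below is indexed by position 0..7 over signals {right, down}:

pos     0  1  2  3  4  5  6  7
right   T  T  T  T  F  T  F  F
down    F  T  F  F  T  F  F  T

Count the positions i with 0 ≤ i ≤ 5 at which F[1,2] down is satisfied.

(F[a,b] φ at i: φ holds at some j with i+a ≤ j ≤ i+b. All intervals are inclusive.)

4

Evaluate at each i in [0,5]:
  i=0: ✓ (witness j=1)
  i=1: ✗ (none in [2,3])
  i=2: ✓ (witness j=4)
  i=3: ✓ (witness j=4)
  i=4: ✗ (none in [5,6])
  i=5: ✓ (witness j=7)
Positions where it holds: {0, 2, 3, 5} → 4.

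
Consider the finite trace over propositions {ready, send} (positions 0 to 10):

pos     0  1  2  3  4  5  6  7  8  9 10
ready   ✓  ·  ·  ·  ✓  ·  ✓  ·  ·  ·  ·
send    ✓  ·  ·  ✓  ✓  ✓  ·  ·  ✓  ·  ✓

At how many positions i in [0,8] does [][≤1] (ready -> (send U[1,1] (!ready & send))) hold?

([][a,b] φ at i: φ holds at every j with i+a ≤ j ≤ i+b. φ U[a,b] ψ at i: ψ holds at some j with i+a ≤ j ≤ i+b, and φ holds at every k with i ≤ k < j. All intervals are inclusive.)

Evaluate at each i in [0,8]:
  i=0: ✗ (fails at j=0)
  i=1: ✓ (all of [1,2])
  i=2: ✓ (all of [2,3])
  i=3: ✓ (all of [3,4])
  i=4: ✓ (all of [4,5])
  i=5: ✗ (fails at j=6)
  i=6: ✗ (fails at j=6)
  i=7: ✓ (all of [7,8])
  i=8: ✓ (all of [8,9])
Positions where it holds: {1, 2, 3, 4, 7, 8} → 6.

6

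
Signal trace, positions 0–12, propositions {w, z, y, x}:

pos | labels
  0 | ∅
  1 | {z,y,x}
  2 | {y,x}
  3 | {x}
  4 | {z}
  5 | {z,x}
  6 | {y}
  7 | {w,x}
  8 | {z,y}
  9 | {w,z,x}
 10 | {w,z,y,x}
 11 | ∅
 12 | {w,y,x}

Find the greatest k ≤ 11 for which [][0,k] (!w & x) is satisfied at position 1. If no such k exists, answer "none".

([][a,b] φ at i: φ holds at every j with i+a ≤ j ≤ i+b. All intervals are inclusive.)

(!w & x) must hold from j=1 onward; find where it first fails.
  j=1: holds
  j=2: holds
  j=3: holds
  j=4: fails
Holds on [1,3], so largest k = 2.

2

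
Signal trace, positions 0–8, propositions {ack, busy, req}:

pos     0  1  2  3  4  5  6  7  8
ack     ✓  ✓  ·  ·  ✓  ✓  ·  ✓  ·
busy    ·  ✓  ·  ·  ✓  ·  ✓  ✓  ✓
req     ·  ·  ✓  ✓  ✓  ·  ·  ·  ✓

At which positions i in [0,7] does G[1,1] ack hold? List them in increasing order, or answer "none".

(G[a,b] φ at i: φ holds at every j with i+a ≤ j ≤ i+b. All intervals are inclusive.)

Evaluate at each i in [0,7]:
  i=0: ✓ (all of [1,1])
  i=1: ✗ (fails at j=2)
  i=2: ✗ (fails at j=3)
  i=3: ✓ (all of [4,4])
  i=4: ✓ (all of [5,5])
  i=5: ✗ (fails at j=6)
  i=6: ✓ (all of [7,7])
  i=7: ✗ (fails at j=8)

0, 3, 4, 6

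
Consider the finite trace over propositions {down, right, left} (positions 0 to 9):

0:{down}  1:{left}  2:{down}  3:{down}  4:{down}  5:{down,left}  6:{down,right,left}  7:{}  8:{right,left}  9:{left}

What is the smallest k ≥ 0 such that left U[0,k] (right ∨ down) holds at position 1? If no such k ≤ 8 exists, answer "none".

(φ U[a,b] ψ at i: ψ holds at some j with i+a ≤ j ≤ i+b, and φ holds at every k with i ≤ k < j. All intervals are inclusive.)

Need earliest j ≥ 1 with (right ∨ down), and left at every k in [1,j-1].
  j=1: rhs fails.
  j=2: rhs holds; lhs holds on [1,1]. k = 1.

1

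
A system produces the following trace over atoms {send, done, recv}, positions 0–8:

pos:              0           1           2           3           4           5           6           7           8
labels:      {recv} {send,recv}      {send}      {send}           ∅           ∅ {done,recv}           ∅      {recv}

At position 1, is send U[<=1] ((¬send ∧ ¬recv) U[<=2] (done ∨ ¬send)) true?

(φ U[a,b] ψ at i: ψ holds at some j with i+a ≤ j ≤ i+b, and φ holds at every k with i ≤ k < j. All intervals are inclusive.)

Does not hold

Need some j in [1,2] with ((¬send ∧ ¬recv) U[<=2] (done ∨ ¬send)), and send at every k in [1,j-1].
  j=1: ((¬send ∧ ¬recv) U[<=2] (done ∨ ¬send)) — fails.
  j=2: ((¬send ∧ ¬recv) U[<=2] (done ∨ ¬send)) — fails.
No j in the window works → until fails.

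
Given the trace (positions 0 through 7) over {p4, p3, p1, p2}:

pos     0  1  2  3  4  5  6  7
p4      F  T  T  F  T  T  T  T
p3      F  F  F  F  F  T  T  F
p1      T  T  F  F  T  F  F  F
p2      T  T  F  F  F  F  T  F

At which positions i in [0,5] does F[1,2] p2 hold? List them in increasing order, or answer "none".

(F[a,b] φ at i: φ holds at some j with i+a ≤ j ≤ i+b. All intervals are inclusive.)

Evaluate at each i in [0,5]:
  i=0: ✓ (witness j=1)
  i=1: ✗ (none in [2,3])
  i=2: ✗ (none in [3,4])
  i=3: ✗ (none in [4,5])
  i=4: ✓ (witness j=6)
  i=5: ✓ (witness j=6)

0, 4, 5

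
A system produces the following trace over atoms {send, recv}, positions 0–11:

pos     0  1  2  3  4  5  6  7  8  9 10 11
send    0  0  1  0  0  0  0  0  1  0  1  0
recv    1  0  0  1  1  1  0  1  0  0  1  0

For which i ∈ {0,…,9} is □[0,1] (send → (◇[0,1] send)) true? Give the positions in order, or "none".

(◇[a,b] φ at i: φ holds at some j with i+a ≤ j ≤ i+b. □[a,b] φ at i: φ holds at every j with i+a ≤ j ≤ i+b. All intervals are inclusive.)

Evaluate at each i in [0,9]:
  i=0: ✓ (all of [0,1])
  i=1: ✓ (all of [1,2])
  i=2: ✓ (all of [2,3])
  i=3: ✓ (all of [3,4])
  i=4: ✓ (all of [4,5])
  i=5: ✓ (all of [5,6])
  i=6: ✓ (all of [6,7])
  i=7: ✓ (all of [7,8])
  i=8: ✓ (all of [8,9])
  i=9: ✓ (all of [9,10])

0, 1, 2, 3, 4, 5, 6, 7, 8, 9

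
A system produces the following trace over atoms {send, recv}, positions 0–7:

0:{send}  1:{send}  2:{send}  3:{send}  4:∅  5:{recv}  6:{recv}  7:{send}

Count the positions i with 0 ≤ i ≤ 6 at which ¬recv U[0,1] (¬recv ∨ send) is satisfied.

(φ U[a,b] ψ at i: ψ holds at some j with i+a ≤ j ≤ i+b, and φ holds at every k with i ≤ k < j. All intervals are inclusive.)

5

Evaluate at each i in [0,6]:
  i=0: ✓ (rhs at j=0)
  i=1: ✓ (rhs at j=1)
  i=2: ✓ (rhs at j=2)
  i=3: ✓ (rhs at j=3)
  i=4: ✓ (rhs at j=4)
  i=5: ✗ (no rhs in [5,6])
  i=6: ✗ (lhs fails at k=6 before rhs at j=7)
Positions where it holds: {0, 1, 2, 3, 4} → 5.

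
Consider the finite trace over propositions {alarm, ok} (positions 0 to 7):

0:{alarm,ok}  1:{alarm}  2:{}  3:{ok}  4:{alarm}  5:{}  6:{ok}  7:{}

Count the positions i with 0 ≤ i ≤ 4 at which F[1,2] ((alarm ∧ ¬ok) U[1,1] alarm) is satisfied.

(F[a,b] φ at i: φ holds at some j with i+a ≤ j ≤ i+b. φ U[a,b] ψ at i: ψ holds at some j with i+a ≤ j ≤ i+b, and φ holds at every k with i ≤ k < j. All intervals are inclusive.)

0

Evaluate at each i in [0,4]:
  i=0: ✗ (none in [1,2])
  i=1: ✗ (none in [2,3])
  i=2: ✗ (none in [3,4])
  i=3: ✗ (none in [4,5])
  i=4: ✗ (none in [5,6])
Positions where it holds: {} → 0.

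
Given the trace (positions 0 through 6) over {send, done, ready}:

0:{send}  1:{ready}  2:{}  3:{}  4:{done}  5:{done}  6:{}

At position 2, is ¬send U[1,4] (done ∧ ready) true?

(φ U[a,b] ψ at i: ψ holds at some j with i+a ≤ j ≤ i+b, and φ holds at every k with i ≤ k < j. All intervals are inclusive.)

Need some j in [3,6] with (done ∧ ready), and ¬send at every k in [2,j-1].
  j=3: (done ∧ ready) false.
  j=4: (done ∧ ready) false.
  j=5: (done ∧ ready) false.
  j=6: (done ∧ ready) false.
No j in the window works → until fails.

False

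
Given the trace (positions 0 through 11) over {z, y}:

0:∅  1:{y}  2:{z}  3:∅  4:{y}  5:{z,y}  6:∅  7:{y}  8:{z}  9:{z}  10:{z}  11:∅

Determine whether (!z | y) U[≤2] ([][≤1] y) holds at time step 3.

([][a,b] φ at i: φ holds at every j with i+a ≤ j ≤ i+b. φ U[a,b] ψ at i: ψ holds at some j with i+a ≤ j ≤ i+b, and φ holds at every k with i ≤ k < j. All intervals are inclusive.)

Holds

Need some j in [3,5] with [][≤1] y, and (!z | y) at every k in [3,j-1].
  j=3: [][≤1] y — fails at 3.
  j=4: [][≤1] y holds; (!z | y) holds at every k in [3,3] → satisfied.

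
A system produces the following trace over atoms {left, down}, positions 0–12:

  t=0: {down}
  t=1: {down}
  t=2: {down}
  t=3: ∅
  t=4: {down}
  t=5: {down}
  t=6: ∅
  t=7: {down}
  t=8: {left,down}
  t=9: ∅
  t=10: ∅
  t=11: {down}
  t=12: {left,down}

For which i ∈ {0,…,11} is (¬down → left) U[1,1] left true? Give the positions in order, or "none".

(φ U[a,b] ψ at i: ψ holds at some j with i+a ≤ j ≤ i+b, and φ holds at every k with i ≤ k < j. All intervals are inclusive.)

7, 11

Evaluate at each i in [0,11]:
  i=0: ✗ (no rhs in [1,1])
  i=1: ✗ (no rhs in [2,2])
  i=2: ✗ (no rhs in [3,3])
  i=3: ✗ (no rhs in [4,4])
  i=4: ✗ (no rhs in [5,5])
  i=5: ✗ (no rhs in [6,6])
  i=6: ✗ (no rhs in [7,7])
  i=7: ✓ (rhs at j=8; lhs holds on [7,7])
  i=8: ✗ (no rhs in [9,9])
  i=9: ✗ (no rhs in [10,10])
  i=10: ✗ (no rhs in [11,11])
  i=11: ✓ (rhs at j=12; lhs holds on [11,11])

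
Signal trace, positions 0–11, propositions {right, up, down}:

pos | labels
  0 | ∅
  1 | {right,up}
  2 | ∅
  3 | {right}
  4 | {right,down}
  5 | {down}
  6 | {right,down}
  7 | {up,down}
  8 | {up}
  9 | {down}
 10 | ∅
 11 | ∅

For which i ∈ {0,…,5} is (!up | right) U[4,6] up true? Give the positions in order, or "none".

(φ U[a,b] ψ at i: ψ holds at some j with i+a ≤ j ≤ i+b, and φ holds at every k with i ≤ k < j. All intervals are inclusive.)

1, 2, 3

Evaluate at each i in [0,5]:
  i=0: ✗ (no rhs in [4,6])
  i=1: ✓ (rhs at j=7; lhs holds on [1,6])
  i=2: ✓ (rhs at j=7; lhs holds on [2,6])
  i=3: ✓ (rhs at j=7; lhs holds on [3,6])
  i=4: ✗ (lhs fails at k=7 before rhs at j=8)
  i=5: ✗ (no rhs in [9,11])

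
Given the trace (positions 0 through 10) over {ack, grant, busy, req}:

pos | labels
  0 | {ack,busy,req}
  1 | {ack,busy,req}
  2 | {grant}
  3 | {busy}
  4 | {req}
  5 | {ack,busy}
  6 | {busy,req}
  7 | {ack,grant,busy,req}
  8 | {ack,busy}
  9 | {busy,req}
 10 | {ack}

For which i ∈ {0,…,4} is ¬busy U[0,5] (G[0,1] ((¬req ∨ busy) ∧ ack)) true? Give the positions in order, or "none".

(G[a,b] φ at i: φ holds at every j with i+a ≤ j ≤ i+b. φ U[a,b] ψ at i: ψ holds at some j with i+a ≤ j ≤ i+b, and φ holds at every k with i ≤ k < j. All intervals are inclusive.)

0

Evaluate at each i in [0,4]:
  i=0: ✓ (rhs at j=0)
  i=1: ✗ (no rhs in [1,6])
  i=2: ✗ (lhs fails at k=3 before rhs at j=7)
  i=3: ✗ (lhs fails at k=3 before rhs at j=7)
  i=4: ✗ (lhs fails at k=5 before rhs at j=7)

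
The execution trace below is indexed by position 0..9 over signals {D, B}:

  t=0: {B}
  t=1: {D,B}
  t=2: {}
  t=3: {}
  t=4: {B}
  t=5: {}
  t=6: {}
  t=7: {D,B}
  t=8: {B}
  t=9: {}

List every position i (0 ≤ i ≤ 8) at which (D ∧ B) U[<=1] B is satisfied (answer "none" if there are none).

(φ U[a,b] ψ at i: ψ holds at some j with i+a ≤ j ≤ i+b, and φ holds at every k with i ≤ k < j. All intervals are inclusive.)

Evaluate at each i in [0,8]:
  i=0: ✓ (rhs at j=0)
  i=1: ✓ (rhs at j=1)
  i=2: ✗ (no rhs in [2,3])
  i=3: ✗ (lhs fails at k=3 before rhs at j=4)
  i=4: ✓ (rhs at j=4)
  i=5: ✗ (no rhs in [5,6])
  i=6: ✗ (lhs fails at k=6 before rhs at j=7)
  i=7: ✓ (rhs at j=7)
  i=8: ✓ (rhs at j=8)

0, 1, 4, 7, 8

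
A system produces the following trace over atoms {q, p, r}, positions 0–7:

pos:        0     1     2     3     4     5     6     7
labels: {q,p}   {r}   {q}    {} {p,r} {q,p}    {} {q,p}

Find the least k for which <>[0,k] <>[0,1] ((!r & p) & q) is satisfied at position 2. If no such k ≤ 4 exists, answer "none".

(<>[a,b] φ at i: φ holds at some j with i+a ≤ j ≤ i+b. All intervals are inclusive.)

Scan j = 2,3,… for <>[0,1] ((!r & p) & q):
  j=2: fails
  j=3: fails
  j=4: holds
First hit at j=4, so smallest k = 4-2 = 2.

2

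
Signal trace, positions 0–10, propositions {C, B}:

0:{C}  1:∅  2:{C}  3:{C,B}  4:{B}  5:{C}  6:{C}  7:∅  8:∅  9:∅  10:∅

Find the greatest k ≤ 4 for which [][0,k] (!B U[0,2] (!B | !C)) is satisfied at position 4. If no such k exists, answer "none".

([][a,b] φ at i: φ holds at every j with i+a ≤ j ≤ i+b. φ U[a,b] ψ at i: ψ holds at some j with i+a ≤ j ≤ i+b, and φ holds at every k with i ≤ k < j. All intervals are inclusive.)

4

(!B U[0,2] (!B | !C)) must hold from j=4 onward; find where it first fails.
  j=4: holds
  j=5: holds
  j=6: holds
  j=7: holds
  j=8: holds
Holds through j=8; largest k = 4.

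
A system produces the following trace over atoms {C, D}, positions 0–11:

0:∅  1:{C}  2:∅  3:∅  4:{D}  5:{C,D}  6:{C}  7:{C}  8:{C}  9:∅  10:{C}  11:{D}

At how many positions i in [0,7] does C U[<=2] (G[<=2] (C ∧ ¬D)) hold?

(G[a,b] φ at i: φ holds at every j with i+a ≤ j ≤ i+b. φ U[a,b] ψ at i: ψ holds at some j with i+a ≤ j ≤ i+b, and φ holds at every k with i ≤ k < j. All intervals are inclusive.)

2

Evaluate at each i in [0,7]:
  i=0: ✗ (no rhs in [0,2])
  i=1: ✗ (no rhs in [1,3])
  i=2: ✗ (no rhs in [2,4])
  i=3: ✗ (no rhs in [3,5])
  i=4: ✗ (lhs fails at k=4 before rhs at j=6)
  i=5: ✓ (rhs at j=6; lhs holds on [5,5])
  i=6: ✓ (rhs at j=6)
  i=7: ✗ (no rhs in [7,9])
Positions where it holds: {5, 6} → 2.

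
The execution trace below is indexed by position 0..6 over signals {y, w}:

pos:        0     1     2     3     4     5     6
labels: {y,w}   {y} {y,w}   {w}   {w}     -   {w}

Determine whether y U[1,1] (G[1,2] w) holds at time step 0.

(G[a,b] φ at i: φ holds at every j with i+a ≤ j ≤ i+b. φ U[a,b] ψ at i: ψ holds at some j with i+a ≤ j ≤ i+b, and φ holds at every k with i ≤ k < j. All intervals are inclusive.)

Need some j in [1,1] with G[1,2] w, and y at every k in [0,j-1].
  j=1: G[1,2] w holds; y holds at every k in [0,0] → satisfied.

Yes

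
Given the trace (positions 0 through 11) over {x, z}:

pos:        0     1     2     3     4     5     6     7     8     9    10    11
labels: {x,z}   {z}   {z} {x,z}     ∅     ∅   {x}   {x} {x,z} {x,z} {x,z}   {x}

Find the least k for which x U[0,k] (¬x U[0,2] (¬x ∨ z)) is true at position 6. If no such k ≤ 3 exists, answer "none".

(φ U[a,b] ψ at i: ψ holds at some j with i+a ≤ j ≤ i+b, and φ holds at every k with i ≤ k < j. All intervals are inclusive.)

2

Need earliest j ≥ 6 with (¬x U[0,2] (¬x ∨ z)), and x at every k in [6,j-1].
  j=6: rhs fails.
  j=7: rhs fails.
  j=8: rhs holds; lhs holds on [6,7]. k = 2.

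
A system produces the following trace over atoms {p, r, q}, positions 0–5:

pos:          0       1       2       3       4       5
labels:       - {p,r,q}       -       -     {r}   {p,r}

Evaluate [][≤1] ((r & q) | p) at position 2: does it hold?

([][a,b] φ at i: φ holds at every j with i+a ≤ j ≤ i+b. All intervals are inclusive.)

No

Check ((r & q) | p) at every j in [2,3]:
  j=2: false
  j=3: false
Fails at j=2 → formula fails.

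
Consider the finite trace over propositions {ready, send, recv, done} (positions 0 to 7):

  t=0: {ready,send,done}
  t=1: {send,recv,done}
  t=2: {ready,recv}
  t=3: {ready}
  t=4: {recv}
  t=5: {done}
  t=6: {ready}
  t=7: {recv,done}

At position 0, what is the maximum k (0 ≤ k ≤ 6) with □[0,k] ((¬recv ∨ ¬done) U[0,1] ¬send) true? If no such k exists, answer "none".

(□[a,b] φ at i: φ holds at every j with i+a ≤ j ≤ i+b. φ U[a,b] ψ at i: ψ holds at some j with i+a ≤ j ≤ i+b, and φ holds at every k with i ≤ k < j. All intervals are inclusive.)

none

((¬recv ∨ ¬done) U[0,1] ¬send) must hold from j=0 onward; find where it first fails.
  j=0: fails → no k works.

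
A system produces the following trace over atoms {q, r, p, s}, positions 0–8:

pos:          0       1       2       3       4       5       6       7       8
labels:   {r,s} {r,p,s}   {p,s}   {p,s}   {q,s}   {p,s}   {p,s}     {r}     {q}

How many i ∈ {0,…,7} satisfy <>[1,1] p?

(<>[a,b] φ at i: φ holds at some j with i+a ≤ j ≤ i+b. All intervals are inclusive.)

5

Evaluate at each i in [0,7]:
  i=0: ✓ (witness j=1)
  i=1: ✓ (witness j=2)
  i=2: ✓ (witness j=3)
  i=3: ✗ (none in [4,4])
  i=4: ✓ (witness j=5)
  i=5: ✓ (witness j=6)
  i=6: ✗ (none in [7,7])
  i=7: ✗ (none in [8,8])
Positions where it holds: {0, 1, 2, 4, 5} → 5.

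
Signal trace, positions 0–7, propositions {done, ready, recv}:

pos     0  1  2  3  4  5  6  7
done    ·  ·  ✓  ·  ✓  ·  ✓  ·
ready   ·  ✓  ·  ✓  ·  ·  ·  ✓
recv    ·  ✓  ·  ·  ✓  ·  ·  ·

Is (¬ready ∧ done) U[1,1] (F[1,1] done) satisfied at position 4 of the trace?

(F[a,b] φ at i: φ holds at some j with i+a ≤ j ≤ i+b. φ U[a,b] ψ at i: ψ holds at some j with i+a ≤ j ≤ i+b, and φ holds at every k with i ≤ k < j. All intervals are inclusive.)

True

Need some j in [5,5] with F[1,1] done, and (¬ready ∧ done) at every k in [4,j-1].
  j=5: F[1,1] done holds; (¬ready ∧ done) holds at every k in [4,4] → satisfied.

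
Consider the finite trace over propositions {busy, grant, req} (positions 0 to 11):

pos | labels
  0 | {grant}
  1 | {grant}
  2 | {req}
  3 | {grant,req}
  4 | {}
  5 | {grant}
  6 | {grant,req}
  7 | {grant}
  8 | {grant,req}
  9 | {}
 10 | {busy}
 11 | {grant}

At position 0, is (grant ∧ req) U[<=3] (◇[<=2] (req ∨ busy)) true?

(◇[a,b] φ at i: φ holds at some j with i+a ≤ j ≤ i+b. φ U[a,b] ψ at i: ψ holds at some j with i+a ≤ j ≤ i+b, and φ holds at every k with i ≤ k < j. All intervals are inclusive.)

True

Need some j in [0,3] with ◇[<=2] (req ∨ busy), and (grant ∧ req) at every k in [0,j-1].
  j=0: ◇[<=2] (req ∨ busy) holds; no prefix to check → satisfied.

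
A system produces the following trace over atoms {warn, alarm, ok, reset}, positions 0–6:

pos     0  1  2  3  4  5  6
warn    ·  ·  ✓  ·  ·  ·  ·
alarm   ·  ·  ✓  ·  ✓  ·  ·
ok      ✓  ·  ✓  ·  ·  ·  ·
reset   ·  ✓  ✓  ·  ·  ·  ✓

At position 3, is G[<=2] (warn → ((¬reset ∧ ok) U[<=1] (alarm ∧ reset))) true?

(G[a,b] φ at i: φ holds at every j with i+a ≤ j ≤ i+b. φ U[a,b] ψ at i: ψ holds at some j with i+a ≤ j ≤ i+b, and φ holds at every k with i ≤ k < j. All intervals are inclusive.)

Check (warn → ((¬reset ∧ ok) U[<=1] (alarm ∧ reset))) at every j in [3,5]:
  j=3: antecedent false → ✓
  j=4: antecedent false → ✓
  j=5: antecedent false → ✓
All positions satisfy it → formula holds.

Holds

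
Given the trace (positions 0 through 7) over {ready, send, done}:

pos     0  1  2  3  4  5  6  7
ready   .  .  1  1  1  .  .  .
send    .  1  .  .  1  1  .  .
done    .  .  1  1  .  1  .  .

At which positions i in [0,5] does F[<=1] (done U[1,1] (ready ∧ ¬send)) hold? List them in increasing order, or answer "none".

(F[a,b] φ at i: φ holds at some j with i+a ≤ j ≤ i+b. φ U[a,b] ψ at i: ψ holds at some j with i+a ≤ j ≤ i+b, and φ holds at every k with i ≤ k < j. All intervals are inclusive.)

Evaluate at each i in [0,5]:
  i=0: ✗ (none in [0,1])
  i=1: ✓ (witness j=2)
  i=2: ✓ (witness j=2)
  i=3: ✗ (none in [3,4])
  i=4: ✗ (none in [4,5])
  i=5: ✗ (none in [5,6])

1, 2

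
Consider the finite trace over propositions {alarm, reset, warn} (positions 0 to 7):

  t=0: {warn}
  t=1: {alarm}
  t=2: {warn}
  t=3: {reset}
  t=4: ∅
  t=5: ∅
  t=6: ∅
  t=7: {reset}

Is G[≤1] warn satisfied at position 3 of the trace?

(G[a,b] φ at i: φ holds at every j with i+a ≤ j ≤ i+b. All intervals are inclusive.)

False

Check warn at every j in [3,4]:
  j=3: false
  j=4: false
Fails at j=3 → formula fails.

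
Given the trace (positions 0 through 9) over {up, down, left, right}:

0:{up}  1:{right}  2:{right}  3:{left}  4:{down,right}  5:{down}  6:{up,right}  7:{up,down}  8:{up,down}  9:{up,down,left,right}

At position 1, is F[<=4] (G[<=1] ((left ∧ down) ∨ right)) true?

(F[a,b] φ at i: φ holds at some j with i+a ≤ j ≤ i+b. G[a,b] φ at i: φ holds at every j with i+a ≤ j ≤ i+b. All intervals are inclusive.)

Holds

Check G[<=1] ((left ∧ down) ∨ right) at each j in [1,5]:
  j=1: holds on [1,2]
  j=2: fails at 3
  j=3: fails at 3
  j=4: fails at 5
  j=5: fails at 5
Found at j=1 → formula holds.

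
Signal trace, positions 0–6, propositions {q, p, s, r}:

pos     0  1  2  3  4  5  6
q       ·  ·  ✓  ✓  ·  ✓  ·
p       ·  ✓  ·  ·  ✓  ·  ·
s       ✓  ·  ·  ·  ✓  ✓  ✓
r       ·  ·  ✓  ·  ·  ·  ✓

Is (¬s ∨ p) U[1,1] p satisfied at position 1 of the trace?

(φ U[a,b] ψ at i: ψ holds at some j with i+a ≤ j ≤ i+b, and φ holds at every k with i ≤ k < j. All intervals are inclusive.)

Need some j in [2,2] with p, and (¬s ∨ p) at every k in [1,j-1].
  j=2: p false.
No j in the window works → until fails.

No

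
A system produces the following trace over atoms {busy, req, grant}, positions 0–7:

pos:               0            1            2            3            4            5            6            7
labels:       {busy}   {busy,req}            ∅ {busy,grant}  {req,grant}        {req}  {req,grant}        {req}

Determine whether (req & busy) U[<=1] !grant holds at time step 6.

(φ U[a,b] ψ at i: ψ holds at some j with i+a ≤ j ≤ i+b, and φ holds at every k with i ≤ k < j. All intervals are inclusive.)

No

Need some j in [6,7] with !grant, and (req & busy) at every k in [6,j-1].
  j=6: !grant false.
  j=7: !grant holds, but (req & busy) fails at k=6 → not this j.
No j in the window works → until fails.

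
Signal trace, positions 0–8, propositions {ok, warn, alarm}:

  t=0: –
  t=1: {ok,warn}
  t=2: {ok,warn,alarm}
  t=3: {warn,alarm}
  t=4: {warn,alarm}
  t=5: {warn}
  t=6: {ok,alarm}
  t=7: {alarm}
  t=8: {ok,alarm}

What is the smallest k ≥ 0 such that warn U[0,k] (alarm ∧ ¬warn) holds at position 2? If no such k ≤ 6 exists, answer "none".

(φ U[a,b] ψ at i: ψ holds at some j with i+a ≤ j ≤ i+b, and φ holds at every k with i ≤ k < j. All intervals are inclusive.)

4

Need earliest j ≥ 2 with (alarm ∧ ¬warn), and warn at every k in [2,j-1].
  j=2: rhs fails.
  j=3: rhs fails.
  j=4: rhs fails.
  j=5: rhs fails.
  j=6: rhs holds; lhs holds on [2,5]. k = 4.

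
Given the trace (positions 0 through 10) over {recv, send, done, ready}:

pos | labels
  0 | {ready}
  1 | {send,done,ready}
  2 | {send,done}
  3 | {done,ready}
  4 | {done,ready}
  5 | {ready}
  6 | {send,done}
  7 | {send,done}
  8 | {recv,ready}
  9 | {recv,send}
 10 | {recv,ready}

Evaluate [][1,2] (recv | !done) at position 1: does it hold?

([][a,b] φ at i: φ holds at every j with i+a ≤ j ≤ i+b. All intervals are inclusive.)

No

Check (recv | !done) at every j in [2,3]:
  j=2: false
  j=3: false
Fails at j=2 → formula fails.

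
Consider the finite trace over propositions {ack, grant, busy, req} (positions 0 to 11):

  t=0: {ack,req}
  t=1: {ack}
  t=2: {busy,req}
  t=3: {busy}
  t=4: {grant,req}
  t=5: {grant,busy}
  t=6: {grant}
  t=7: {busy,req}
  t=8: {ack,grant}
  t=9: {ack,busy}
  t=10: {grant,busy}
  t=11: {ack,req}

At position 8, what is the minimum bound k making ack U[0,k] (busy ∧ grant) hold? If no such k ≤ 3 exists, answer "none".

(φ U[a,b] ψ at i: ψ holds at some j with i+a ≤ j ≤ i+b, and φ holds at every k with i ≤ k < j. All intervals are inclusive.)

2

Need earliest j ≥ 8 with (busy ∧ grant), and ack at every k in [8,j-1].
  j=8: rhs fails.
  j=9: rhs fails.
  j=10: rhs holds; lhs holds on [8,9]. k = 2.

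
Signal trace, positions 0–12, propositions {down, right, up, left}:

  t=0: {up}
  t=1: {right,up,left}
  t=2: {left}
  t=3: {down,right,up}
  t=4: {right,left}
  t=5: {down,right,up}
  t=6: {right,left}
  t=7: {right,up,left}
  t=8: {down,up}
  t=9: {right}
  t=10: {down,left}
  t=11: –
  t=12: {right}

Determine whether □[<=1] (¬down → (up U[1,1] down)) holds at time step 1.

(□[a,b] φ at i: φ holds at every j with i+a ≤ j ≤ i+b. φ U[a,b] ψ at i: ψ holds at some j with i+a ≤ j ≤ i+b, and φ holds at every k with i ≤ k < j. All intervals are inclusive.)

Check (¬down → (up U[1,1] down)) at every j in [1,2]:
  j=1: antecedent true; consequent fails → ✗
  j=2: antecedent true; consequent fails → ✗
Fails at j=1 → formula fails.

False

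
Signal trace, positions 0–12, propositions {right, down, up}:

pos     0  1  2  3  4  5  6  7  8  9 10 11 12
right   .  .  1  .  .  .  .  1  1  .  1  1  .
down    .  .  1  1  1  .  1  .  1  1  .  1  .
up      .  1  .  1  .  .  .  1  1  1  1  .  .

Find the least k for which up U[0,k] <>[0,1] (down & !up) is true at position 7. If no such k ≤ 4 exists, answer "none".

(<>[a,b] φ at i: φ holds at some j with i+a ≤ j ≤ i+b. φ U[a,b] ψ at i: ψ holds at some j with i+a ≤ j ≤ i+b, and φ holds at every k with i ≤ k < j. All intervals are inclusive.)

Need earliest j ≥ 7 with <>[0,1] (down & !up), and up at every k in [7,j-1].
  j=7: rhs fails.
  j=8: rhs fails.
  j=9: rhs fails.
  j=10: rhs holds; lhs holds on [7,9]. k = 3.

3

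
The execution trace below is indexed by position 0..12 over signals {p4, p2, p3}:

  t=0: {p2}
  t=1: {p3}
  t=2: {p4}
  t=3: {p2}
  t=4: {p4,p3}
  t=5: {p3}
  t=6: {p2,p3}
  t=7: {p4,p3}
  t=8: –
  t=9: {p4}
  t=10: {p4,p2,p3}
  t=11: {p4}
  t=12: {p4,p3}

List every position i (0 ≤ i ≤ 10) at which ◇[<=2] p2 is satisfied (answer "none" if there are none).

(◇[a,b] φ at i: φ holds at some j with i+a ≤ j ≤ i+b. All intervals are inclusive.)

0, 1, 2, 3, 4, 5, 6, 8, 9, 10

Evaluate at each i in [0,10]:
  i=0: ✓ (witness j=0)
  i=1: ✓ (witness j=3)
  i=2: ✓ (witness j=3)
  i=3: ✓ (witness j=3)
  i=4: ✓ (witness j=6)
  i=5: ✓ (witness j=6)
  i=6: ✓ (witness j=6)
  i=7: ✗ (none in [7,9])
  i=8: ✓ (witness j=10)
  i=9: ✓ (witness j=10)
  i=10: ✓ (witness j=10)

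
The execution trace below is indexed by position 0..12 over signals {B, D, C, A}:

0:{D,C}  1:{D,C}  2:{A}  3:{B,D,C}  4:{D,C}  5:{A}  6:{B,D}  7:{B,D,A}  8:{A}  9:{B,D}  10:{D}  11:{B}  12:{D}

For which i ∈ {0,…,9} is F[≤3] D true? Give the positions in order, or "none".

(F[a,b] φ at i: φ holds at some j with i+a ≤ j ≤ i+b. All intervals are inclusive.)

0, 1, 2, 3, 4, 5, 6, 7, 8, 9

Evaluate at each i in [0,9]:
  i=0: ✓ (witness j=0)
  i=1: ✓ (witness j=1)
  i=2: ✓ (witness j=3)
  i=3: ✓ (witness j=3)
  i=4: ✓ (witness j=4)
  i=5: ✓ (witness j=6)
  i=6: ✓ (witness j=6)
  i=7: ✓ (witness j=7)
  i=8: ✓ (witness j=9)
  i=9: ✓ (witness j=9)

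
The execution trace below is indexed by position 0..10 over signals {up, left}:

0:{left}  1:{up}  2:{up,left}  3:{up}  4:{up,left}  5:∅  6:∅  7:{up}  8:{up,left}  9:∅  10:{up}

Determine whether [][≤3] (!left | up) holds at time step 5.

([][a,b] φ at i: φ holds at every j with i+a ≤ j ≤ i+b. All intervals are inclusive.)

Check (!left | up) at every j in [5,8]:
  j=5: true
  j=6: true
  j=7: true
  j=8: true
All positions satisfy it → formula holds.

Holds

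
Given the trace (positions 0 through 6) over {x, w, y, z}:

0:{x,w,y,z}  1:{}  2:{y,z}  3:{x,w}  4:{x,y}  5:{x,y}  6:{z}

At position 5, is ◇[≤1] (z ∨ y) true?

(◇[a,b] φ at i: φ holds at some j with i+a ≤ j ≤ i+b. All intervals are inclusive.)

Check (z ∨ y) at each j in [5,6]:
  j=5: true
  j=6: true
Found at j=5 → formula holds.

True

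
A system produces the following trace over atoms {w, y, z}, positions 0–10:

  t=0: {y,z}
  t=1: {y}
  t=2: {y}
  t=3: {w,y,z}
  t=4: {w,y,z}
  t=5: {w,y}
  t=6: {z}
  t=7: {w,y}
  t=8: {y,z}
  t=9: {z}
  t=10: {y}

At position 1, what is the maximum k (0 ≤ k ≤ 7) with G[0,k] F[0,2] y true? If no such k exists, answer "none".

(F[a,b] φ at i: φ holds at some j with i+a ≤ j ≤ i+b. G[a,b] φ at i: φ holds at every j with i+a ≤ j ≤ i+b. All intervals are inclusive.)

F[0,2] y must hold from j=1 onward; find where it first fails.
  j=1: holds
  j=2: holds
  j=3: holds
  j=4: holds
  j=5: holds
  j=6: holds
  j=7: holds
  j=8: holds
Holds through j=8; largest k = 7.

7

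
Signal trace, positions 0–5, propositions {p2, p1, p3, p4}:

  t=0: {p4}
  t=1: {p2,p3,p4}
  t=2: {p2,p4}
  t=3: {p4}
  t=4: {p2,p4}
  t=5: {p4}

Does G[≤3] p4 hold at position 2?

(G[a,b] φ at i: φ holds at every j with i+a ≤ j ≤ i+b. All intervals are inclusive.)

Holds

Check p4 at every j in [2,5]:
  j=2: true
  j=3: true
  j=4: true
  j=5: true
All positions satisfy it → formula holds.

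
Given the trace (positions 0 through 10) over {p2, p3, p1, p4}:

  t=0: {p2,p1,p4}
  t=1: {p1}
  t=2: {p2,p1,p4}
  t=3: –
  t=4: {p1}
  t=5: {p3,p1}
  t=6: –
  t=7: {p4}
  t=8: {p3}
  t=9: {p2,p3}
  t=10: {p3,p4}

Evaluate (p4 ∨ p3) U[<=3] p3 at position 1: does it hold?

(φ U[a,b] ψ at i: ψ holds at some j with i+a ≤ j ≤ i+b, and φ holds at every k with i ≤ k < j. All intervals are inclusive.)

False

Need some j in [1,4] with p3, and (p4 ∨ p3) at every k in [1,j-1].
  j=1: p3 false.
  j=2: p3 false.
  j=3: p3 false.
  j=4: p3 false.
No j in the window works → until fails.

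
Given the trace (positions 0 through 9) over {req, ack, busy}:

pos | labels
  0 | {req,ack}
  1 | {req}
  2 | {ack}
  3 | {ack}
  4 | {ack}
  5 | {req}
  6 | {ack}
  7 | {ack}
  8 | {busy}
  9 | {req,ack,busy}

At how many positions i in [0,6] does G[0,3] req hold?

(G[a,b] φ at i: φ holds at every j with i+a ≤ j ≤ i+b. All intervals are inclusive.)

Evaluate at each i in [0,6]:
  i=0: ✗ (fails at j=2)
  i=1: ✗ (fails at j=2)
  i=2: ✗ (fails at j=2)
  i=3: ✗ (fails at j=3)
  i=4: ✗ (fails at j=4)
  i=5: ✗ (fails at j=6)
  i=6: ✗ (fails at j=6)
Positions where it holds: {} → 0.

0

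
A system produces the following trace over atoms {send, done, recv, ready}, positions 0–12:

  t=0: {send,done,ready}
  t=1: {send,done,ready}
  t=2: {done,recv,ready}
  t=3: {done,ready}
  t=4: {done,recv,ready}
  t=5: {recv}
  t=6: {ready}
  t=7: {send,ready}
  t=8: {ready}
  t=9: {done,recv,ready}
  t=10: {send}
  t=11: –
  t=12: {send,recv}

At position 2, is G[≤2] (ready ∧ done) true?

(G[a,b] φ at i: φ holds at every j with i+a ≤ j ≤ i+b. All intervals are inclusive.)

Check (ready ∧ done) at every j in [2,4]:
  j=2: true
  j=3: true
  j=4: true
All positions satisfy it → formula holds.

True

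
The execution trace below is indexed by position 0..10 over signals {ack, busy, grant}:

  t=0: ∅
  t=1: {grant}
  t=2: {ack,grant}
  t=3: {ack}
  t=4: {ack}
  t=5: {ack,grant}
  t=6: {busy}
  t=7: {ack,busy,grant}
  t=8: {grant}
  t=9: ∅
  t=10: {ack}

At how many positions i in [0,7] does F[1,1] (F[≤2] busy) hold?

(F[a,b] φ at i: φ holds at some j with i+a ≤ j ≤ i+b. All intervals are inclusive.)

4

Evaluate at each i in [0,7]:
  i=0: ✗ (none in [1,1])
  i=1: ✗ (none in [2,2])
  i=2: ✗ (none in [3,3])
  i=3: ✓ (witness j=4)
  i=4: ✓ (witness j=5)
  i=5: ✓ (witness j=6)
  i=6: ✓ (witness j=7)
  i=7: ✗ (none in [8,8])
Positions where it holds: {3, 4, 5, 6} → 4.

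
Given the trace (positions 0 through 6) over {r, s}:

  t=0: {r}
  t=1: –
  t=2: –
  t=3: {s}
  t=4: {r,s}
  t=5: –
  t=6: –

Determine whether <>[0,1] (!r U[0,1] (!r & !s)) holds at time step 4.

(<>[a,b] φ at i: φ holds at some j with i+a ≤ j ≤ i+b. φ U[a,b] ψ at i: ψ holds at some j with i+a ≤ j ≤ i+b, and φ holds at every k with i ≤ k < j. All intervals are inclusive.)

Check (!r U[0,1] (!r & !s)) at each j in [4,5]:
  j=4: fails
  j=5: holds
Found at j=5 → formula holds.

Holds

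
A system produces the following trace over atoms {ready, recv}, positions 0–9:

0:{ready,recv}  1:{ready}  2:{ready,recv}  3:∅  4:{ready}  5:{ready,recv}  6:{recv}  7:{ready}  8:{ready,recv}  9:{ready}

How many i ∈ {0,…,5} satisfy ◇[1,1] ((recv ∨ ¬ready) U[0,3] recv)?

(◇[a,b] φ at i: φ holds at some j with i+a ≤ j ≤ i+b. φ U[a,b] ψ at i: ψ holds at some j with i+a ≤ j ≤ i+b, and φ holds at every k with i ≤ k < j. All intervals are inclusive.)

3

Evaluate at each i in [0,5]:
  i=0: ✗ (none in [1,1])
  i=1: ✓ (witness j=2)
  i=2: ✗ (none in [3,3])
  i=3: ✗ (none in [4,4])
  i=4: ✓ (witness j=5)
  i=5: ✓ (witness j=6)
Positions where it holds: {1, 4, 5} → 3.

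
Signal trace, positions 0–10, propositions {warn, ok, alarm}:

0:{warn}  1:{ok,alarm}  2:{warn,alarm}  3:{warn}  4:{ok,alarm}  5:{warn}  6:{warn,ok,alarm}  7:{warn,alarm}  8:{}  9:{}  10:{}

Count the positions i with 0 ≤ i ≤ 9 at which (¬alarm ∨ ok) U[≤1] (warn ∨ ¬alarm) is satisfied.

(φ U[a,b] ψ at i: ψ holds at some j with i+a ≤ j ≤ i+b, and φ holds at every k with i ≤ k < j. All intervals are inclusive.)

10

Evaluate at each i in [0,9]:
  i=0: ✓ (rhs at j=0)
  i=1: ✓ (rhs at j=2; lhs holds on [1,1])
  i=2: ✓ (rhs at j=2)
  i=3: ✓ (rhs at j=3)
  i=4: ✓ (rhs at j=5; lhs holds on [4,4])
  i=5: ✓ (rhs at j=5)
  i=6: ✓ (rhs at j=6)
  i=7: ✓ (rhs at j=7)
  i=8: ✓ (rhs at j=8)
  i=9: ✓ (rhs at j=9)
Positions where it holds: {0, 1, 2, 3, 4, 5, 6, 7, 8, 9} → 10.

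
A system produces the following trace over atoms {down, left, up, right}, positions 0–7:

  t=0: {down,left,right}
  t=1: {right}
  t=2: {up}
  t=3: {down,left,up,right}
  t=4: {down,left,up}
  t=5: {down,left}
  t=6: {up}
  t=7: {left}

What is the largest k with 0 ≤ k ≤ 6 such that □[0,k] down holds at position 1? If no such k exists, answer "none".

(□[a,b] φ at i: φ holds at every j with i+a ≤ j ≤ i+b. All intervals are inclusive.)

down must hold from j=1 onward; find where it first fails.
  j=1: fails → no k works.

none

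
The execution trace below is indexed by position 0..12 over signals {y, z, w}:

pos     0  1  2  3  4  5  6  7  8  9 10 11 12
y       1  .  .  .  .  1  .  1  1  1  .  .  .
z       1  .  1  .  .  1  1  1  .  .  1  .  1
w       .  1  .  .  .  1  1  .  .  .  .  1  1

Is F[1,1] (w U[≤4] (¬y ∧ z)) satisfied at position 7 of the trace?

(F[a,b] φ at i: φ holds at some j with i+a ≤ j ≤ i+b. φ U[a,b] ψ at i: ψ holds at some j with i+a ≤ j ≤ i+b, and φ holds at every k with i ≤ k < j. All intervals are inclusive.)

Check (w U[≤4] (¬y ∧ z)) at each j in [8,8]:
  j=8: fails
No position in the window satisfies it → formula fails.

Does not hold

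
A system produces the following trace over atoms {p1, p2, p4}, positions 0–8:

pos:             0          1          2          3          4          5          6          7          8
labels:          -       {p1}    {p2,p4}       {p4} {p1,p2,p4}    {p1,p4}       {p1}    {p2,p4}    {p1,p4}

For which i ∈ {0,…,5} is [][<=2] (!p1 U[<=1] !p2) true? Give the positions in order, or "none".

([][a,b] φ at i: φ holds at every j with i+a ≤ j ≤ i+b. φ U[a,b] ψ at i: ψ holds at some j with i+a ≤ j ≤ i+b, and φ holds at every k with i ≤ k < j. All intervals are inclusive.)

0, 1, 5

Evaluate at each i in [0,5]:
  i=0: ✓ (all of [0,2])
  i=1: ✓ (all of [1,3])
  i=2: ✗ (fails at j=4)
  i=3: ✗ (fails at j=4)
  i=4: ✗ (fails at j=4)
  i=5: ✓ (all of [5,7])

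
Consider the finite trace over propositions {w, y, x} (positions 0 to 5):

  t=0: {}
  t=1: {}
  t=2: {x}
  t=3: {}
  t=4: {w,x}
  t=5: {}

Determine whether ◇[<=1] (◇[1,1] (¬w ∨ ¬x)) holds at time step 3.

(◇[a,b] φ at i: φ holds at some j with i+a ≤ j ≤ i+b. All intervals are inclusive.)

Holds

Check ◇[1,1] (¬w ∨ ¬x) at each j in [3,4]:
  j=3: fails (none in [4,4])
  j=4: holds (witness at 5)
Found at j=4 → formula holds.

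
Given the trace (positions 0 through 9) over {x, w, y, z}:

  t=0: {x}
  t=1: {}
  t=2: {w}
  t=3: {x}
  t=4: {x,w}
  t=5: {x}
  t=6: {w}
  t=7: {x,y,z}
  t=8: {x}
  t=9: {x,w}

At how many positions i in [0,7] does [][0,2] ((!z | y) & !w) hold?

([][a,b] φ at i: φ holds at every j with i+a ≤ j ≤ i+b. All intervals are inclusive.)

0

Evaluate at each i in [0,7]:
  i=0: ✗ (fails at j=2)
  i=1: ✗ (fails at j=2)
  i=2: ✗ (fails at j=2)
  i=3: ✗ (fails at j=4)
  i=4: ✗ (fails at j=4)
  i=5: ✗ (fails at j=6)
  i=6: ✗ (fails at j=6)
  i=7: ✗ (fails at j=9)
Positions where it holds: {} → 0.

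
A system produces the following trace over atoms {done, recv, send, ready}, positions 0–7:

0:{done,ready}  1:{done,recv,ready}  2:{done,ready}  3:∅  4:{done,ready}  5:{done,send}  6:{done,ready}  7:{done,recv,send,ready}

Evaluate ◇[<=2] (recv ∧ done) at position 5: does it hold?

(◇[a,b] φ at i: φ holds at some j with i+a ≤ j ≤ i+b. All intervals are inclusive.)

Holds

Check (recv ∧ done) at each j in [5,7]:
  j=5: false
  j=6: false
  j=7: true
Found at j=7 → formula holds.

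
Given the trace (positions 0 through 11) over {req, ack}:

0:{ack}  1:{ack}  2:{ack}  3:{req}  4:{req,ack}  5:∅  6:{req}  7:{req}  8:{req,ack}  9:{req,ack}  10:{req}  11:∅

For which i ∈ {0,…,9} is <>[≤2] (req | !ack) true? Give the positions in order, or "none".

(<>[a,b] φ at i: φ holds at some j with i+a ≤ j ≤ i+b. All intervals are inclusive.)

Evaluate at each i in [0,9]:
  i=0: ✗ (none in [0,2])
  i=1: ✓ (witness j=3)
  i=2: ✓ (witness j=3)
  i=3: ✓ (witness j=3)
  i=4: ✓ (witness j=4)
  i=5: ✓ (witness j=5)
  i=6: ✓ (witness j=6)
  i=7: ✓ (witness j=7)
  i=8: ✓ (witness j=8)
  i=9: ✓ (witness j=9)

1, 2, 3, 4, 5, 6, 7, 8, 9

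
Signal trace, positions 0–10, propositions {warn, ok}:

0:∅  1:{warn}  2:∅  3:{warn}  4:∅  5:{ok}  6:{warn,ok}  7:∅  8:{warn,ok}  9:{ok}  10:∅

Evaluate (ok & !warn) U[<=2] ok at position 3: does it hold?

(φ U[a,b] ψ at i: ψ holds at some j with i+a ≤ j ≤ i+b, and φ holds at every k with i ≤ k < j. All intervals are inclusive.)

Need some j in [3,5] with ok, and (ok & !warn) at every k in [3,j-1].
  j=3: ok false.
  j=4: ok false.
  j=5: ok holds, but (ok & !warn) fails at k=3 → not this j.
No j in the window works → until fails.

False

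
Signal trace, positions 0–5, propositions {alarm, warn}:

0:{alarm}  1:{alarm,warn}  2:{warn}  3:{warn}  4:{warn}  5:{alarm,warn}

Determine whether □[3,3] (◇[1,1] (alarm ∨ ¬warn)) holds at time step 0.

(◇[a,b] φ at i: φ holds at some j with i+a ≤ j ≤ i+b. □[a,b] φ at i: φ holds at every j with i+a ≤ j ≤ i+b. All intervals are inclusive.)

Check ◇[1,1] (alarm ∨ ¬warn) at every j in [3,3]:
  j=3: fails (none in [4,4])
Fails at j=3 → formula fails.

Does not hold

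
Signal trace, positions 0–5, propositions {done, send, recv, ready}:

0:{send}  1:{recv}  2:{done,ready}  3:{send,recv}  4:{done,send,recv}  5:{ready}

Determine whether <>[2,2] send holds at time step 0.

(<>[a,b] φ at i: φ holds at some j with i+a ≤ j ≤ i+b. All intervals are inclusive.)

False

Check send at each j in [2,2]:
  j=2: false
No position in the window satisfies it → formula fails.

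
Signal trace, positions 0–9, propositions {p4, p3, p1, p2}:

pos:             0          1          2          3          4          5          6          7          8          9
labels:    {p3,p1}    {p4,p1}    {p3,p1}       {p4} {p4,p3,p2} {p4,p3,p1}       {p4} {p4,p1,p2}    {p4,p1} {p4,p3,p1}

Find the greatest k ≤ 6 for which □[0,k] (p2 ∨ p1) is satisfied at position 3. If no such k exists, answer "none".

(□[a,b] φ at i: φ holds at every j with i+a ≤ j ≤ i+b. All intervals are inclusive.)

(p2 ∨ p1) must hold from j=3 onward; find where it first fails.
  j=3: fails → no k works.

none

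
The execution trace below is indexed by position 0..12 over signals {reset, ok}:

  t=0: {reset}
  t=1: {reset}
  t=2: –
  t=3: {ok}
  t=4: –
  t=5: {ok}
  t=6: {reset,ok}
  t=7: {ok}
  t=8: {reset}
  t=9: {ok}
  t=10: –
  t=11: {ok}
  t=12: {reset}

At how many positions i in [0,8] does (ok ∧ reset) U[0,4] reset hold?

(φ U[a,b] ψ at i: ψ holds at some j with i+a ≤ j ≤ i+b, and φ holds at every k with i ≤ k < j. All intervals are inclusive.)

4

Evaluate at each i in [0,8]:
  i=0: ✓ (rhs at j=0)
  i=1: ✓ (rhs at j=1)
  i=2: ✗ (lhs fails at k=2 before rhs at j=6)
  i=3: ✗ (lhs fails at k=3 before rhs at j=6)
  i=4: ✗ (lhs fails at k=4 before rhs at j=6)
  i=5: ✗ (lhs fails at k=5 before rhs at j=6)
  i=6: ✓ (rhs at j=6)
  i=7: ✗ (lhs fails at k=7 before rhs at j=8)
  i=8: ✓ (rhs at j=8)
Positions where it holds: {0, 1, 6, 8} → 4.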